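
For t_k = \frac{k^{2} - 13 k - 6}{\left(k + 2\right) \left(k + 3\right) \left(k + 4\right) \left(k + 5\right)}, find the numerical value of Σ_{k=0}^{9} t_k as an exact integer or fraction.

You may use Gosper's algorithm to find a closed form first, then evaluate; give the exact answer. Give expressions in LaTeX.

Compute t_(k+1)/t_k: get (k + 2)*(13*k - (k + 1)**2 + 19)/((k + 6)*(-k**2 + 13*k + 6)).
Factor: A=k + 2; B=k + 6; C=k**2 - 13*k - 6.
f must satisfy (k + 2)·f(k+1) − (k + 5)·f(k) = k**2 - 13*k - 6.
Degrees (1,1,2) ⇒ d ≤ 3.
Solving with deg f ≤ 3: f(k) = -k*(k**2 + 15*k + 2)/6.
Then R = B(k−1)f/C = -k*(k + 5)*(k**2 + 15*k + 2)/(6*(k**2 - 13*k - 6)), so s_k = R(k)·t_k = k*(-k**2 - 15*k - 2)/(6*(k + 2)*(k + 3)*(k + 4)).
s_(k+1) − s_k = (k**2 - 13*k - 6)/(k**4 + 14*k**3 + 71*k**2 + 154*k + 120) = t_k.
Evaluate s at k=10 and k=0: -5/26 and 0; difference -5/26.

Σ = -5/26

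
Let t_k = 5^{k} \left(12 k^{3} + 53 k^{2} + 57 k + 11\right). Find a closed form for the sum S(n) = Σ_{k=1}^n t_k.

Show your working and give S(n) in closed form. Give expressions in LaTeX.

t_(k+1)/t_k = 5*(12*k**3 + 89*k**2 + 199*k + 133)/(12*k**3 + 53*k**2 + 57*k + 11).
Gosper form: A/B · C(k+1)/C(k) with A=5, B=1, C=k**3 + 53*k**2/12 + 19*k/4 + 11/12.
Solve (5)·f(k+1) − (1)·f(k) = k**3 + 53*k**2/12 + 19*k/4 + 11/12.
Degrees (0,0,3) ⇒ d ≤ 3.
Coefficient equations give f(k) = (k + 1)*(3*k**2 - k - 1)/12.
Get s_k = R·t_k = 5**k*(3*k**3 + 2*k**2 - 2*k - 1) with R(k) = B(k−1)f(k)/C(k) = (k + 1)*(3*k**2 - k - 1)/(12*k**3 + 53*k**2 + 57*k + 11).
Check: Δs_k = 5**k*(12*k**3 + 53*k**2 + 57*k + 11). ✓
s_(n+1) = 5**(n + 1)*(3*n**3 + 11*n**2 + 11*n + 2) and s_(1) = 10, so S(n) = 15*5**n*n**3 + 55*5**n*n**2 + 55*5**n*n + 10*5**n - 10.

S(n) = 15 \cdot 5^{n} n^{3} + 55 \cdot 5^{n} n^{2} + 55 \cdot 5^{n} n + 10 \cdot 5^{n} - 10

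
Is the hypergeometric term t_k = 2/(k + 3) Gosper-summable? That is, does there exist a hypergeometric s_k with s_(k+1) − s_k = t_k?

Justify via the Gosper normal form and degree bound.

No — the linear system for f has no solution.

The ratio is (k + 3)/(k + 4).
A = k + 3, B = k + 4, C = 1.
f must satisfy (k + 3)·f(k+1) − (k + 3)·f(k) = 1.
Bound: deg f ≤ 0.
f = c0 ⇒ A·f(k+1) − B(k−1)·f(k) − C = -1. The system {-1 = 0} is inconsistent; no antidifference.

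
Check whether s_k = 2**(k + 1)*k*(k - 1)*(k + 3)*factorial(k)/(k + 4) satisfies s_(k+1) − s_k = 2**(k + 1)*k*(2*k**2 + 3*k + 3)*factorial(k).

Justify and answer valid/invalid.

Invalid: residual -2**(k + 1)*k*(2*k**3 + 11*k**2 + 14*k + 13)*factorial(k)/((k + 4)*(k + 5)) ≠ 0.

s_(k+1) = 2**(k + 2)*k*(k + 1)*(k + 4)*factorial(k + 1)/(k + 5)
s_(k+1) − s_k = 2**(k + 1)*k*(2*k**4 + 19*k**3 + 59*k**2 + 73*k + 47)*factorial(k)/((k + 4)*(k + 5))
(s_(k+1) − s_k) − t_k = -2**(k + 1)*k*(2*k**3 + 11*k**2 + 14*k + 13)*factorial(k)/((k + 4)*(k + 5))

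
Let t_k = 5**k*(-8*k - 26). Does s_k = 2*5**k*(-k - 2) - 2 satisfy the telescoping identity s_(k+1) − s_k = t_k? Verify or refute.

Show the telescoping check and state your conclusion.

Valid — Δs_k = t_k.

s_(k+1) = 2*5**(k + 1)*(-k - 3) - 2
s_(k+1) − s_k = 5**k*(-8*k - 26)
(s_(k+1) − s_k) − t_k = 0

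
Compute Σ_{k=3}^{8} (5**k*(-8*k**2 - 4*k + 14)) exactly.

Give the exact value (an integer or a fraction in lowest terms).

t_(k+1)/t_k = 5*(4*k**2 + 10*k - 1)/(4*k**2 + 2*k - 7).
Take A(k)=5, B(k)=1, C(k)=k**2 + k/2 - 7/4.
Solve (5)·f(k+1) − (1)·f(k) = k**2 + k/2 - 7/4.
deg f ≤ 2 (via 0,0,2).
Solving with deg f ≤ 2: f(k) = (2*k**2 - 4*k - 1)/8.
So s_k = (B(k−1)f/C)·t_k = ((2*k**2 - 4*k - 1)/(2*(4*k**2 + 2*k - 7)))·t_k = 5**k*(-2*k**2 + 4*k + 1).
Check: Δs_k = 5**k*(-8*k**2 - 4*k + 14). ✓
Σ_(k=3)^(8) t_k = s_(9) − s_(3) = -244140625 − (-625) = -244140000.

Σ = -244140000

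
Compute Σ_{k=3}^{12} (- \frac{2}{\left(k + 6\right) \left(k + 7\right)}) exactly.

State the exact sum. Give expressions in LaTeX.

Σ = -20/171

Ratio r(k) = (k + 6)/(k + 8).
Take A(k)=k + 6, B(k)=k + 8, C(k)=1.
Key eq: (k + 6)·f(k+1) = (k + 7)·f(k) + (1).
d = 1 from the (1,1,0) case.
Coefficient equations give f(k) = k/6.
Then R = B(k−1)f/C = k*(k + 7)/6, so s_k = R(k)·t_k = -k/(3*k + 18).
Check: Δs_k = -2/(k**2 + 13*k + 42). ✓
Σ_(k=3)^(12) t_k = s_(13) − s_(3) = -13/57 − (-1/9) = -20/171.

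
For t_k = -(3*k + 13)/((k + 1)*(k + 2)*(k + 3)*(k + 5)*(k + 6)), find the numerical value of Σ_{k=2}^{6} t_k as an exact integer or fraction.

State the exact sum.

Compute t_(k+1)/t_k: get (k + 1)*(k + 5)*(3*k + 16)/((k + 4)*(k + 7)*(3*k + 13)).
Gosper form: A/B · C(k+1)/C(k) with A=k + 1, B=k + 7, C=k**2 + 25*k/3 + 52/3.
Need (k + 1)·f(k+1) − (k + 6)·f(k) = k**2 + 25*k/3 + 52/3.
From deg A=1, deg B=1, deg C=2: d=5.
Solving with deg f ≤ 5: f(k) = k*(k + 3)*(k + 4)*(k**2 + 8*k + 17)/30.
Get s_k = R·t_k = k*(-k**2 - 8*k - 17)/(10*(k**3 + 8*k**2 + 17*k + 10)) with R(k) = B(k−1)f(k)/C(k) = k*(k + 3)*(k + 6)*(k**2 + 8*k + 17)/(10*(3*k + 13)).
s_(k+1) − s_k = (-3*k - 13)/(k**5 + 17*k**4 + 107*k**3 + 307*k**2 + 396*k + 180) = t_k.
Sum = s_(7) − s_(2); s_(7) = -427/4320, s_(2) = -37/420 ⇒ -65/6048.

Σ = -65/6048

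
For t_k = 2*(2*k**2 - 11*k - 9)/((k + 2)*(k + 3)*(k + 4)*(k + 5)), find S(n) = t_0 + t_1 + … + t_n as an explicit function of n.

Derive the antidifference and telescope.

Compute t_(k+1)/t_k: get (k + 2)*(11*k - 2*(k + 1)**2 + 20)/((k + 6)*(-2*k**2 + 11*k + 9)).
Normal form (A,B,C) = (k + 2, k + 6, k**2 - 11*k/2 - 9/2).
Set up (k + 2)·f(k+1) − (k + 5)·f(k) − (k**2 - 11*k/2 - 9/2) = 0.
deg f ≤ 3 (via 1,1,2).
A polynomial solution: f(k) = -k*(k**2 + 33*k + 20)/24.
Get s_k = R·t_k = k*(-k**2 - 33*k - 20)/(6*(k + 2)*(k + 3)*(k + 4)) with R(k) = B(k−1)f(k)/C(k) = -k*(k + 5)*(k**2 + 33*k + 20)/(12*(2*k**2 - 11*k - 9)).
Verify: 2*(2*k**2 - 11*k - 9)/(k**4 + 14*k**3 + 71*k**2 + 154*k + 120) matches t_k.
Evaluate: s_(n+1) = (-n**3 - 36*n**2 - 89*n - 54)/(6*(n**3 + 12*n**2 + 47*n + 60)); subtract s_(0) = 0 ⇒ S(n) = (-n**3 - 36*n**2 - 89*n - 54)/(6*(n**3 + 12*n**2 + 47*n + 60)).

S(n) = (-n**3 - 36*n**2 - 89*n - 54)/(6*(n**3 + 12*n**2 + 47*n + 60))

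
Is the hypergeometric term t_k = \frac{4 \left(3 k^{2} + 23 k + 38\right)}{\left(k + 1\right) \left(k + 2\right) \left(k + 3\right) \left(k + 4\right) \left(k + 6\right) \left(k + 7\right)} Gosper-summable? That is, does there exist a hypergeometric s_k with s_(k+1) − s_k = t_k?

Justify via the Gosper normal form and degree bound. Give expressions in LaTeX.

Ratio r(k) = (k + 1)*(k + 6)*(23*k + 3*(k + 1)**2 + 61)/((k + 5)*(k + 8)*(3*k**2 + 23*k + 38)).
So A=k + 1 and B=k + 8, with C=k**3 + 38*k**2/3 + 51*k + 190/3.
Set up (k + 1)·f(k+1) − (k + 7)·f(k) − (k**3 + 38*k**2/3 + 51*k + 190/3) = 0.
deg f ≤ 6 (via 1,1,3).
Solve for f: f(k) = k*(k + 2)*(k + 4)*(k + 5)*(k**2 + 10*k + 27)/54 (degree 6 ≤ 6).
So s_k = (B(k−1)f/C)·t_k = (k*(k + 2)*(k + 4)*(k + 7)*(k**2 + 10*k + 27)/(18*(3*k**2 + 23*k + 38)))·t_k = 2*k*(k**2 + 10*k + 27)/(9*(k**3 + 10*k**2 + 27*k + 18)).
Check: Δs_k = 4*(3*k**2 + 23*k + 38)/(k**6 + 23*k**5 + 207*k**4 + 925*k**3 + 2144*k**2 + 2412*k + 1008). ✓

Yes. s_k = \frac{2 k \left(k^{2} + 10 k + 27\right)}{9 \left(k^{3} + 10 k^{2} + 27 k + 18\right)}.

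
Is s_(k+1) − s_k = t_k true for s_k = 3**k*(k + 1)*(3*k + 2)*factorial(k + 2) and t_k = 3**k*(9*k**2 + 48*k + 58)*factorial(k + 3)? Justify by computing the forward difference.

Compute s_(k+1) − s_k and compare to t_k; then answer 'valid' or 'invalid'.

s_(k+1) = 3**(k + 1)*(k + 2)*(3*k + 5)*factorial(k + 3)
s_(k+1) − s_k = 3**k*(9*k**3 + 57*k**2 + 124*k + 88)*factorial(k + 2)
(s_(k+1) − s_k) − t_k = -2*3**k*(9*k**2 + 39*k + 43)*factorial(k + 2)

Invalid: residual -2*3**k*(9*k**2 + 39*k + 43)*factorial(k + 2) ≠ 0.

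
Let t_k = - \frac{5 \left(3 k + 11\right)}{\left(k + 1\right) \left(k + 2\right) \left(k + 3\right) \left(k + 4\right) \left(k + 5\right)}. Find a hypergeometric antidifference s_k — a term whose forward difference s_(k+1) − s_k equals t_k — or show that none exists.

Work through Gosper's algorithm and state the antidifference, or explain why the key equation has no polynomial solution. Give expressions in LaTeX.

t_(k+1)/t_k = (k + 1)*(3*k + 14)/((k + 6)*(3*k + 11)).
So A=k + 1 and B=k + 6, with C=k + 11/3.
Solve (k + 1)·f(k+1) − (k + 5)·f(k) = k + 11/3.
d = 4 from the (1,1,1) case.
A polynomial solution: f(k) = k*(k + 3)*(k**2 + 7*k + 14)/24.
Then R = B(k−1)f/C = k*(k + 3)*(k + 5)*(k**2 + 7*k + 14)/(8*(3*k + 11)), so s_k = R(k)·t_k = 5*k*(-k**2 - 7*k - 14)/(8*(k**3 + 7*k**2 + 14*k + 8)).
Δs = 5*(-3*k - 11)/(k**5 + 15*k**4 + 85*k**3 + 225*k**2 + 274*k + 120), as required.

s_k = \frac{5 k \left(- k^{2} - 7 k - 14\right)}{8 \left(k^{3} + 7 k^{2} + 14 k + 8\right)}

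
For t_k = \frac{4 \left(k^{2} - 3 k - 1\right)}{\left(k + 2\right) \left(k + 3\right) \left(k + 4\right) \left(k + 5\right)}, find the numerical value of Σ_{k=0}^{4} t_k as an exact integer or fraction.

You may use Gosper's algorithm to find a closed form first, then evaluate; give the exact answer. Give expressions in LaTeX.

t_(k+1)/t_k = (k + 2)*(3*k - (k + 1)**2 + 4)/((k + 6)*(-k**2 + 3*k + 1)).
So A=k + 2 and B=k + 6, with C=k**2 - 3*k - 1.
Need (k + 2)·f(k+1) − (k + 5)·f(k) = k**2 - 3*k - 1.
deg f ≤ 3 (via 1,1,2).
Match coefficients ⇒ f(k) = k*(k**2 - 15*k + 2)/24.
R(k) = B(k−1)·f(k)/C(k) = k*(k + 5)*(k**2 - 15*k + 2)/(24*(k**2 - 3*k - 1)); s_k = R·t_k = k*(k**2 - 15*k + 2)/(6*(k + 2)*(k + 3)*(k + 4)).
Δs = 4*(k**2 - 3*k - 1)/(k**4 + 14*k**3 + 71*k**2 + 154*k + 120), as required.
Sum = s_(5) − s_(0); s_(5) = -5/63, s_(0) = 0 ⇒ -5/63.

Σ = -5/63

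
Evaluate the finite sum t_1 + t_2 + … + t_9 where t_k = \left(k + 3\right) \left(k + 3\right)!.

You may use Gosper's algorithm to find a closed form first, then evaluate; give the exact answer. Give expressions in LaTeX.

Σ = 6227020776

Ratio r(k) = (k + 4)**2/(k + 3).
Gosper form: A/B · C(k+1)/C(k) with A=k + 4, B=1, C=k + 3.
Solve (k + 4)·f(k+1) − (1)·f(k) = k + 3.
Degrees (1,0,1) ⇒ d ≤ 0.
Solve for f: f(k) = 1 (degree 0 ≤ 0).
Then R = B(k−1)f/C = 1/(k + 3), so s_k = R(k)·t_k = factorial(k + 3).
Verify: (k + 3)*factorial(k + 3) matches t_k.
Sum = s_(10) − s_(1); s_(10) = 6227020800, s_(1) = 24 ⇒ 6227020776.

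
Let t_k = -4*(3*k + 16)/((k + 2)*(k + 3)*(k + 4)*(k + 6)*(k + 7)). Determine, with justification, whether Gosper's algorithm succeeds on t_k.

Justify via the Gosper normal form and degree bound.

Ratio r(k) = (k + 2)*(k + 6)*(3*k + 19)/((k + 5)*(k + 8)*(3*k + 16)).
A = k + 2, B = k + 8, C = k**2 + 31*k/3 + 80/3.
Need (k + 2)·f(k+1) − (k + 7)·f(k) = k**2 + 31*k/3 + 80/3.
Bound: deg f ≤ 5.
A polynomial solution: f(k) = k*(k + 4)*(k + 5)*(k**2 + 11*k + 36)/108.
R(k) = B(k−1)·f(k)/C(k) = k*(k + 4)*(k + 7)*(k**2 + 11*k + 36)/(36*(3*k + 16)); s_k = R·t_k = k*(-k**2 - 11*k - 36)/(9*(k**3 + 11*k**2 + 36*k + 36)).
Verify: 4*(-3*k - 16)/(k**5 + 22*k**4 + 185*k**3 + 740*k**2 + 1404*k + 1008) matches t_k.

Yes. s_k = k*(-k**2 - 11*k - 36)/(9*(k**3 + 11*k**2 + 36*k + 36)).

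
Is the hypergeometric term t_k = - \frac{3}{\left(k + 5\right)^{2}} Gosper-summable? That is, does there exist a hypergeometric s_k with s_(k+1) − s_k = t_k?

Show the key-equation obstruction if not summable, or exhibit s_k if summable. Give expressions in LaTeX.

No. Not Gosper-summable.

r(k) = (k + 5)**2/(k + 6)**2 after simplifying.
Factor: A=k**2 + 10*k + 25; B=k**2 + 12*k + 36; C=1.
Set up (k**2 + 10*k + 25)·f(k+1) − (k**2 + 10*k + 25)·f(k) − (1) = 0.
From deg A=2, deg B=2, deg C=0: d=0.
Put f(k) = c0: A·f(k+1) − B(k−1)·f(k) − C = -1; need -1 = 0 — inconsistent ⇒ no f, not summable.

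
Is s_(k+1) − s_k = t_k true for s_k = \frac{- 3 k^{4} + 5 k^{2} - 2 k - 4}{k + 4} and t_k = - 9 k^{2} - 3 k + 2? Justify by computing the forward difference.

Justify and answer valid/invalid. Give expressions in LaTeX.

Invalid: residual \frac{18 \left(k^{3} + 7 k^{2} + 2 k - 2\right)}{k^{2} + 9 k + 20} ≠ 0.

s_(k+1) = (-2*k - 3*(k + 1)**4 + 5*(k + 1)**2 - 6)/(k + 5)
s_(k+1) − s_k = (-9*k**4 - 66*k**3 - 79*k**2 - 6*k + 4)/(k**2 + 9*k + 20)
(s_(k+1) − s_k) − t_k = 18*(k**3 + 7*k**2 + 2*k - 2)/(k**2 + 9*k + 20)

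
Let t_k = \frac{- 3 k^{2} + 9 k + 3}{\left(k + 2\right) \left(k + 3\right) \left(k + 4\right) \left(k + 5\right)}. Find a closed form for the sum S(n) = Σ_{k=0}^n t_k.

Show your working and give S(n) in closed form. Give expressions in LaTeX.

S(n) = \frac{- n^{3} + 12 n^{2} + 25 n + 12}{8 \left(n^{3} + 12 n^{2} + 47 n + 60\right)}

Ratio r(k) = (k + 2)*(3*k - (k + 1)**2 + 4)/((k + 6)*(-k**2 + 3*k + 1)).
So A=k + 2 and B=k + 6, with C=k**2 - 3*k - 1.
Solve (k + 2)·f(k+1) − (k + 5)·f(k) = k**2 - 3*k - 1.
Degrees (1,1,2) ⇒ d ≤ 3.
Solve for f: f(k) = k*(k**2 - 15*k + 2)/24 (degree 3 ≤ 3).
Then R = B(k−1)f/C = k*(k + 5)*(k**2 - 15*k + 2)/(24*(k**2 - 3*k - 1)), so s_k = R(k)·t_k = -k*(k**2 - 15*k + 2)/(8*(k + 2)*(k + 3)*(k + 4)).
Check: Δs_k = 3*(-k**2 + 3*k + 1)/(k**4 + 14*k**3 + 71*k**2 + 154*k + 120). ✓
s_(n+1) = (-n**3 + 12*n**2 + 25*n + 12)/(8*(n**3 + 12*n**2 + 47*n + 60)) and s_(0) = 0, so S(n) = (-n**3 + 12*n**2 + 25*n + 12)/(8*(n**3 + 12*n**2 + 47*n + 60)).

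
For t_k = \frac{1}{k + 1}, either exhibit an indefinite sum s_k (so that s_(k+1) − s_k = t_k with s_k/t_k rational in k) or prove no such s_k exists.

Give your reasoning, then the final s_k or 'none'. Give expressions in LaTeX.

Step 1: r(k) = (k + 1)/(k + 2).
So A=k + 1 and B=k + 2, with C=1.
Solve (k + 1)·f(k+1) − (k + 1)·f(k) = 1.
d = 0 from the (1,1,0) case.
Generic f = c0 gives residual -1; -1 = 0 cannot hold, so t_k is not Gosper-summable.

none (Gosper's algorithm certifies no s_k)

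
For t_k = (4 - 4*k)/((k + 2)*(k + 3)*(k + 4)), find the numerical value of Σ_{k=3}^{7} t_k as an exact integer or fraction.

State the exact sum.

Σ = -26/165

Compute t_(k+1)/t_k: get k*(k + 2)/((k - 1)*(k + 5)).
Normal form (A,B,C) = (k + 2, k + 5, k - 1).
Set up (k + 2)·f(k+1) − (k + 4)·f(k) − (k - 1) = 0.
Bound: deg f ≤ 2.
Solving with deg f ≤ 2: f(k) = k*(k - 7)/12.
Then R = B(k−1)f/C = k*(k - 7)*(k + 4)/(12*(k - 1)), so s_k = R(k)·t_k = -k*(k - 7)/(3*(k + 2)*(k + 3)).
Verify: 4*(1 - k)/(k**3 + 9*k**2 + 26*k + 24) matches t_k.
Sum = s_(8) − s_(3); s_(8) = -4/165, s_(3) = 2/15 ⇒ -26/165.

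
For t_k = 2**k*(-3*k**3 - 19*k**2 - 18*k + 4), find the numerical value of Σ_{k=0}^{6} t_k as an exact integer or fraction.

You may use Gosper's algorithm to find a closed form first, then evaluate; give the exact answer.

Step 1: r(k) = 2*(3*k**3 + 28*k**2 + 65*k + 36)/(3*k**3 + 19*k**2 + 18*k - 4).
Normal form (A,B,C) = (2, 1, k**3 + 19*k**2/3 + 6*k - 4/3).
Key eq: (2)·f(k+1) = (1)·f(k) + (k**3 + 19*k**2/3 + 6*k - 4/3).
Bound: deg f ≤ 3.
Coefficient equations give f(k) = (3*k**3 + k**2 - 4*k - 4)/3.
Then R = B(k−1)f/C = (3*k**3 + k**2 - 4*k - 4)/(3*k**3 + 19*k**2 + 18*k - 4), so s_k = R(k)·t_k = 2**k*(-3*k**3 - k**2 + 4*k + 4).
s_(k+1) − s_k = 2**k*(-3*k**3 - 19*k**2 - 18*k + 4) = t_k.
Σ_(k=0)^(6) t_k = s_(7) − s_(0) = -133888 − (4) = -133892.

Σ = -133892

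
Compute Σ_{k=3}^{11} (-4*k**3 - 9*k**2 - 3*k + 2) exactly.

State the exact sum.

Σ = -22068

Ratio r(k) = (4*k**3 + 21*k**2 + 33*k + 14)/(4*k**3 + 9*k**2 + 3*k - 2).
A = 1, B = 1, C = k**3 + 9*k**2/4 + 3*k/4 - 1/2.
Set up (1)·f(k+1) − (1)·f(k) − (k**3 + 9*k**2/4 + 3*k/4 - 1/2) = 0.
Bound: deg f ≤ 4.
Match coefficients ⇒ f(k) = k*(k + 1)*(k**2 - 2)/4.
Certificate R = B(k−1)f/C = k*(k**2 - 2)/(4*k**2 + 5*k - 2) gives s_k = k*(-k**3 - k**2 + 2*k + 2).
s_(k+1) − s_k = -4*k**3 - 9*k**2 - 3*k + 2 = t_k.
Telescoping: Σ = s_(12) − s_(3) = -22152 − (-84) = -22068.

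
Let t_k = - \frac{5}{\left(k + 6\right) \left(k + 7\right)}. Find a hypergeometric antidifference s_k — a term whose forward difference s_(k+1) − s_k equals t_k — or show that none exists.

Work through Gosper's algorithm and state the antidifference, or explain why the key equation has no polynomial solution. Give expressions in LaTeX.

s_k = - \frac{5 k}{6 k + 36}

Ratio r(k) = (k + 6)/(k + 8).
Normal form (A,B,C) = (k + 6, k + 8, 1).
Set up (k + 6)·f(k+1) − (k + 7)·f(k) − (1) = 0.
From deg A=1, deg B=1, deg C=0: d=1.
A polynomial solution: f(k) = k/6.
Certificate R = B(k−1)f/C = k*(k + 7)/6 gives s_k = -5*k/(6*k + 36).
Check: Δs_k = -5/(k**2 + 13*k + 42). ✓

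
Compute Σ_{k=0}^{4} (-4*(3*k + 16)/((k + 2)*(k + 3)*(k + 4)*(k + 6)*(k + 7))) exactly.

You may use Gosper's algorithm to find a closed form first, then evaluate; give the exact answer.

Σ = -145/1386

t_(k+1)/t_k = (k + 2)*(k + 6)*(3*k + 19)/((k + 5)*(k + 8)*(3*k + 16)).
Take A(k)=k + 2, B(k)=k + 8, C(k)=k**2 + 31*k/3 + 80/3.
Solve (k + 2)·f(k+1) − (k + 7)·f(k) = k**2 + 31*k/3 + 80/3.
deg f ≤ 5 (via 1,1,2).
Coefficient equations give f(k) = k*(k + 4)*(k + 5)*(k**2 + 11*k + 36)/108.
R(k) = B(k−1)·f(k)/C(k) = k*(k + 4)*(k + 7)*(k**2 + 11*k + 36)/(36*(3*k + 16)); s_k = R·t_k = k*(-k**2 - 11*k - 36)/(9*(k**3 + 11*k**2 + 36*k + 36)).
Verify: 4*(-3*k - 16)/(k**5 + 22*k**4 + 185*k**3 + 740*k**2 + 1404*k + 1008) matches t_k.
Evaluate s at k=5 and k=0: -145/1386 and 0; difference -145/1386.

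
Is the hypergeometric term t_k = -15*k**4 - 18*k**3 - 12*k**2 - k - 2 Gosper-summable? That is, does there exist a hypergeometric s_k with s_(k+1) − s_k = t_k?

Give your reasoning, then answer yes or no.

r(k) = (15*k**4 + 78*k**3 + 156*k**2 + 139*k + 48)/(15*k**4 + 18*k**3 + 12*k**2 + k + 2) after simplifying.
Gosper form: A/B · C(k+1)/C(k) with A=1, B=1, C=k**4 + 6*k**3/5 + 4*k**2/5 + k/15 + 2/15.
Need (1)·f(k+1) − (1)·f(k) = k**4 + 6*k**3/5 + 4*k**2/5 + k/15 + 2/15.
Degrees (0,0,4) ⇒ d ≤ 5.
Solve for f: f(k) = k*(3*k**4 - 3*k**3 - k + 3)/15 (degree 5 ≤ 5).
Certificate R = B(k−1)f/C = k*(3*k**4 - 3*k**3 - k + 3)/(15*k**4 + 18*k**3 + 12*k**2 + k + 2) gives s_k = k*(-3*k**4 + 3*k**3 + k - 3).
Verify: -15*k**4 - 18*k**3 - 12*k**2 - k - 2 matches t_k.

Yes. s_k = k*(-3*k**4 + 3*k**3 + k - 3).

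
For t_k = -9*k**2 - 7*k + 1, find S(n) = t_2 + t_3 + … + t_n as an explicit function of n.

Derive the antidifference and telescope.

The ratio is (9*k**2 + 25*k + 15)/(9*k**2 + 7*k - 1).
Factor: A=1; B=1; C=k**2 + 7*k/9 - 1/9.
f must satisfy (1)·f(k+1) − (1)·f(k) = k**2 + 7*k/9 - 1/9.
From deg A=0, deg B=0, deg C=2: d=3.
Solving with deg f ≤ 3: f(k) = k*(3*k**2 - k - 3)/9.
So s_k = (B(k−1)f/C)·t_k = (k*(3*k**2 - k - 3)/(9*k**2 + 7*k - 1))·t_k = k*(-3*k**2 + k + 3).
Check: Δs_k = -9*k**2 - 7*k + 1. ✓
Σ_(k=2)^n t_k = s_(n+1) − s_(2) = (-3*n**3 - 8*n**2 - 4*n + 1) − (-14), i.e. -3*n**3 - 8*n**2 - 4*n + 15.

S(n) = -3*n**3 - 8*n**2 - 4*n + 15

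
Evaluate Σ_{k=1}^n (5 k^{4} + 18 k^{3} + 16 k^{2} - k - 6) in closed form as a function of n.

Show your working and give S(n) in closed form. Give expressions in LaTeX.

Ratio r(k) = (5*k**4 + 38*k**3 + 100*k**2 + 105*k + 32)/(5*k**4 + 18*k**3 + 16*k**2 - k - 6).
Gosper form: A/B · C(k+1)/C(k) with A=1, B=1, C=k**4 + 18*k**3/5 + 16*k**2/5 - k/5 - 6/5.
Solve (1)·f(k+1) − (1)·f(k) = k**4 + 18*k**3/5 + 16*k**2/5 - k/5 - 6/5.
d = 5 from the (0,0,4) case.
Solve for f: f(k) = k*(k**4 + 2*k**3 - 2*k**2 - 4*k - 3)/5 (degree 5 ≤ 5).
Then R = B(k−1)f/C = k*(k**4 + 2*k**3 - 2*k**2 - 4*k - 3)/(5*k**4 + 18*k**3 + 16*k**2 - k - 6), so s_k = R(k)·t_k = k*(k**4 + 2*k**3 - 2*k**2 - 4*k - 3).
Check: Δs_k = 5*k**4 + 18*k**3 + 16*k**2 - k - 6. ✓
Evaluate: s_(n+1) = n**5 + 7*n**4 + 16*n**3 + 12*n**2 - 4*n - 6; subtract s_(1) = -6 ⇒ S(n) = n*(n**4 + 7*n**3 + 16*n**2 + 12*n - 4).

S(n) = n \left(n^{4} + 7 n^{3} + 16 n^{2} + 12 n - 4\right)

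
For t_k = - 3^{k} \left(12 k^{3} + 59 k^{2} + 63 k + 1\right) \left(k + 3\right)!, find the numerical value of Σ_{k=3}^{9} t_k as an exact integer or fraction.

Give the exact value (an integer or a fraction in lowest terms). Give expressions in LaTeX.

The ratio is 3*(12*k**4 + 143*k**3 + 597*k**2 + 1003*k + 540)/(12*k**3 + 59*k**2 + 63*k + 1).
A = 3*k + 12, B = 1, C = k**3 + 59*k**2/12 + 21*k/4 + 1/12.
Key eq: (3*k + 12)·f(k+1) = (1)·f(k) + (k**3 + 59*k**2/12 + 21*k/4 + 1/12).
d = 2 from the (1,0,3) case.
A polynomial solution: f(k) = (k - 1)*(4*k + 1)/12.
Certificate R = B(k−1)f/C = (k - 1)*(4*k + 1)/(12*k**3 + 59*k**2 + 63*k + 1) gives s_k = -3**k*(k - 1)*(4*k + 1)*factorial(k + 3).
Verify: -3**k*(12*k**3 + 59*k**2 + 63*k + 1)*factorial(k + 3) matches t_k.
Evaluate s at k=10 and k=3: -135681060599884800 and -505440; difference -135681060599379360.

Σ = -135681060599379360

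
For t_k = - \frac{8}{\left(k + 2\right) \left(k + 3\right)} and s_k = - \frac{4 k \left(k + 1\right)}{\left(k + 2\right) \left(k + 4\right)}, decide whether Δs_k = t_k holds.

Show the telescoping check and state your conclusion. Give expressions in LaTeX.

s_(k+1) = -4*(k + 1)*(k + 2)/((k + 3)*(k + 5))
s_(k+1) − s_k = 4*(-5*k**2 - 21*k - 16)/(k**4 + 14*k**3 + 71*k**2 + 154*k + 120)
(s_(k+1) − s_k) − t_k = 12*(-k**2 - k + 8)/(k**4 + 14*k**3 + 71*k**2 + 154*k + 120)

Invalid: residual \frac{12 \left(- k^{2} - k + 8\right)}{k^{4} + 14 k^{3} + 71 k^{2} + 154 k + 120} ≠ 0.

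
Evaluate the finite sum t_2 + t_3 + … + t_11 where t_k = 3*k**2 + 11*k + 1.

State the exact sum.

Σ = 2240

The ratio is (3*k**2 + 17*k + 15)/(3*k**2 + 11*k + 1).
A = 1, B = 1, C = k**2 + 11*k/3 + 1/3.
Solve (1)·f(k+1) − (1)·f(k) = k**2 + 11*k/3 + 1/3.
From deg A=0, deg B=0, deg C=2: d=3.
Solve for f: f(k) = k*(k**2 + 4*k - 4)/3 (degree 3 ≤ 3).
Certificate R = B(k−1)f/C = k*(k**2 + 4*k - 4)/(3*k**2 + 11*k + 1) gives s_k = k*(k**2 + 4*k - 4).
s_(k+1) − s_k = 3*k**2 + 11*k + 1 = t_k.
Telescoping: Σ = s_(12) − s_(2) = 2256 − (16) = 2240.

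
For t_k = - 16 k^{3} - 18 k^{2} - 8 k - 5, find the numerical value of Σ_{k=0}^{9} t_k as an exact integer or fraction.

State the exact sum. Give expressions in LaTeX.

The ratio is (16*k**3 + 66*k**2 + 92*k + 47)/(16*k**3 + 18*k**2 + 8*k + 5).
Factor: A=1; B=1; C=k**3 + 9*k**2/8 + k/2 + 5/16.
Set up (1)·f(k+1) − (1)·f(k) − (k**3 + 9*k**2/8 + k/2 + 5/16) = 0.
d = 4 from the (0,0,3) case.
A polynomial solution: f(k) = k*(4*k**3 - 2*k**2 - k + 4)/16.
Certificate R = B(k−1)f/C = k*(4*k**3 - 2*k**2 - k + 4)/(16*k**3 + 18*k**2 + 8*k + 5) gives s_k = k*(-4*k**3 + 2*k**2 + k - 4).
Verify: -16*k**3 - 18*k**2 - 8*k - 5 matches t_k.
Evaluate s at k=10 and k=0: -37940 and 0; difference -37940.

Σ = -37940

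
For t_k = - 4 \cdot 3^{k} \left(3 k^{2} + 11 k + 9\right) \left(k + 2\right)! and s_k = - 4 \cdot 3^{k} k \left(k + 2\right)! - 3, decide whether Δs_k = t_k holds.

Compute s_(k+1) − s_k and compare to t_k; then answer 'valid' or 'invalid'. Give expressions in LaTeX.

valid (s_(k+1) − s_k reduces to t_k)

s_(k+1) = -4*3**(k + 1)*(k + 1)*factorial(k + 3) - 3
s_(k+1) − s_k = -4*3**k*(3*k**2 + 11*k + 9)*factorial(k + 2)
(s_(k+1) − s_k) − t_k = 0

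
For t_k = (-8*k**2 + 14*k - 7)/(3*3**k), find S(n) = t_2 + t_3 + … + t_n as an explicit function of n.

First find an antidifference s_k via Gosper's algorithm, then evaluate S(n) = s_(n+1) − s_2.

S(n) = 3**(-n - 2)*(-14*3**n + 12*n**2 + 15*n + 15)

Compute t_(k+1)/t_k: get (8*k**2 + 2*k + 1)/(3*(8*k**2 - 14*k + 7)).
Factor: A=1/3; B=1; C=k**2 - 7*k/4 + 7/8.
Set up (1/3)·f(k+1) − (1)·f(k) − (k**2 - 7*k/4 + 7/8) = 0.
Degrees (0,0,2) ⇒ d ≤ 2.
A polynomial solution: f(k) = -3*(4*k**2 - 3*k + 4)/8.
So s_k = (B(k−1)f/C)·t_k = (-3*(4*k**2 - 3*k + 4)/(8*k**2 - 14*k + 7))·t_k = (4*k**2 - 3*k + 4)/3**k.
s_(k+1) − s_k = (-8*k**2 + 14*k - 7)/(3*3**k) = t_k.
Telescope: S(n) = s_(n+1) − s_(2) = 3**(-n - 1)*(4*n**2 + 5*n + 5) − (14/9) = 3**(-n - 2)*(-14*3**n + 12*n**2 + 15*n + 15).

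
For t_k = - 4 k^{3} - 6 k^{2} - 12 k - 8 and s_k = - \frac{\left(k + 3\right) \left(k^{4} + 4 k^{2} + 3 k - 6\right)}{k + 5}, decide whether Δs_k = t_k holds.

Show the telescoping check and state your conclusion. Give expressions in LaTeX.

s_(k+1) = -(k + 4)*(3*k + (k + 1)**4 + 4*(k + 1)**2 - 3)/(k + 6)
s_(k+1) − s_k = 2*(-2*k**5 - 22*k**4 - 73*k**3 - 122*k**2 - 159*k - 74)/(k**2 + 11*k + 30)
(s_(k+1) − s_k) − t_k = 2*(3*k**4 + 26*k**3 + 38*k**2 + 65*k + 46)/(k**2 + 11*k + 30)

Invalid: residual \frac{2 \left(3 k^{4} + 26 k^{3} + 38 k^{2} + 65 k + 46\right)}{k^{2} + 11 k + 30} ≠ 0.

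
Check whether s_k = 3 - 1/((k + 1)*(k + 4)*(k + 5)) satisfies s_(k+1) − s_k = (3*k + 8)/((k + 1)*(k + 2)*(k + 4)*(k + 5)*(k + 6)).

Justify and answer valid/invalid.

s_(k+1) = 3 - 1/((k + 2)*(k + 5)*(k + 6))
s_(k+1) − s_k = (3*k + 8)/(k**5 + 18*k**4 + 121*k**3 + 372*k**2 + 508*k + 240)
(s_(k+1) − s_k) − t_k = 0

valid; difference matches t_k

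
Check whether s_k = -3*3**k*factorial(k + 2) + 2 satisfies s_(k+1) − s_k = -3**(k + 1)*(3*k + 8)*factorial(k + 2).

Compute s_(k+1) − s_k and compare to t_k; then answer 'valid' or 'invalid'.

valid (s_(k+1) − s_k reduces to t_k)

s_(k+1) = -3*3**(k + 1)*factorial(k + 3) + 2
s_(k+1) − s_k = -3**(k + 1)*(3*k + 8)*factorial(k + 2)
(s_(k+1) − s_k) − t_k = 0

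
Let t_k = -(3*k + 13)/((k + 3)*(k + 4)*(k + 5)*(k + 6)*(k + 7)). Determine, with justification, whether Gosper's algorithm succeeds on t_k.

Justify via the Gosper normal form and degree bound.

r(k) = (k + 3)*(3*k + 16)/((k + 8)*(3*k + 13)) after simplifying.
Gosper form: A/B · C(k+1)/C(k) with A=k + 3, B=k + 8, C=k + 13/3.
Set up (k + 3)·f(k+1) − (k + 7)·f(k) − (k + 13/3) = 0.
From deg A=1, deg B=1, deg C=1: d=4.
Solving with deg f ≤ 4: f(k) = k*(k + 4)*(k**2 + 14*k + 63)/270.
So s_k = (B(k−1)f/C)·t_k = (k*(k + 4)*(k + 7)*(k**2 + 14*k + 63)/(90*(3*k + 13)))·t_k = k*(-k**2 - 14*k - 63)/(90*(k**3 + 14*k**2 + 63*k + 90)).
Check: Δs_k = (-3*k - 13)/(k**5 + 25*k**4 + 245*k**3 + 1175*k**2 + 2754*k + 2520). ✓

Yes. s_k = k*(-k**2 - 14*k - 63)/(90*(k**3 + 14*k**2 + 63*k + 90)).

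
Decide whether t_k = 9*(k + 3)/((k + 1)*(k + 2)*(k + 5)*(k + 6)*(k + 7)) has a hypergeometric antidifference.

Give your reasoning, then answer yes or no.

Ratio r(k) = (k + 1)*(k + 4)*(k + 5)/((k + 3)**2*(k + 8)).
A = k + 1, B = k + 8, C = k**3 + 10*k**2 + 33*k + 36.
Set up (k + 1)·f(k+1) − (k + 7)·f(k) − (k**3 + 10*k**2 + 33*k + 36) = 0.
d = 6 from the (1,1,3) case.
Solving with deg f ≤ 6: f(k) = k*(k + 2)*(k + 3)*(k + 4)*(k**2 + 12*k + 41)/90.
Then R = B(k−1)f/C = k*(k + 2)*(k + 7)*(k**2 + 12*k + 41)/(90*(k + 3)), so s_k = R(k)·t_k = k*(k**2 + 12*k + 41)/(10*(k**3 + 12*k**2 + 41*k + 30)).
Δs = 9*(k + 3)/(k**5 + 21*k**4 + 163*k**3 + 567*k**2 + 844*k + 420), as required.

Yes. s_k = k*(k**2 + 12*k + 41)/(10*(k**3 + 12*k**2 + 41*k + 30)).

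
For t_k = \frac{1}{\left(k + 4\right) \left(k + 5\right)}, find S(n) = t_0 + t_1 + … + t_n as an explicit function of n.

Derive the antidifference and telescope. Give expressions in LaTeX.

Ratio r(k) = (k + 4)/(k + 6).
Normal form (A,B,C) = (k + 4, k + 6, 1).
Key eq: (k + 4)·f(k+1) = (k + 5)·f(k) + (1).
Bound: deg f ≤ 1.
Match coefficients ⇒ f(k) = k/4.
Certificate R = B(k−1)f/C = k*(k + 5)/4 gives s_k = k/(4*(k + 4)).
s_(k+1) − s_k = 1/(k**2 + 9*k + 20) = t_k.
Telescope: S(n) = s_(n+1) − s_(0) = (n + 1)/(4*(n + 5)) − (0) = (n + 1)/(4*(n + 5)).

S(n) = \frac{n + 1}{4 \left(n + 5\right)}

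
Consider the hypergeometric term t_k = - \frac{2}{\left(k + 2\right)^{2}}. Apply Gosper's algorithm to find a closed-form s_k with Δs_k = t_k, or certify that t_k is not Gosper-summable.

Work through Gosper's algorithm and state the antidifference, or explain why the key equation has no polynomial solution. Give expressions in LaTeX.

none — t_k is not Gosper-summable

t_(k+1)/t_k = (k + 2)**2/(k + 3)**2.
Take A(k)=k**2 + 4*k + 4, B(k)=k**2 + 6*k + 9, C(k)=1.
f must satisfy (k**2 + 4*k + 4)·f(k+1) − (k**2 + 4*k + 4)·f(k) = 1.
Degrees (2,2,0) ⇒ d ≤ 0.
Generic f = c0 gives residual -1; -1 = 0 cannot hold, so t_k is not Gosper-summable.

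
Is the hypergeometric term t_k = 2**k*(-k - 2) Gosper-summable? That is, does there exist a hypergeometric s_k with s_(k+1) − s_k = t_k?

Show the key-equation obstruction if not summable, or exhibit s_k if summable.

t_(k+1)/t_k = 2*(k + 3)/(k + 2).
Take A(k)=2, B(k)=1, C(k)=k + 2.
Solve (2)·f(k+1) − (1)·f(k) = k + 2.
d = 1 from the (0,0,1) case.
Solve for f: f(k) = k (degree 1 ≤ 1).
Certificate R = B(k−1)f/C = k/(k + 2) gives s_k = -2**k*k.
Check: Δs_k = 2**k*(-k - 2). ✓

Yes. s_k = -2**k*k.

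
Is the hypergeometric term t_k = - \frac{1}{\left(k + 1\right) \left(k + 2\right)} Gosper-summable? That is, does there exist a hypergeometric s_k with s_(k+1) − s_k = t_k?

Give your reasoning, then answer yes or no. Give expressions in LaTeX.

Compute t_(k+1)/t_k: get (k + 1)/(k + 3).
Take A(k)=k + 1, B(k)=k + 3, C(k)=1.
Key eq: (k + 1)·f(k+1) = (k + 2)·f(k) + (1).
Degrees (1,1,0) ⇒ d ≤ 1.
A polynomial solution: f(k) = k.
So s_k = (B(k−1)f/C)·t_k = (k*(k + 2))·t_k = -k/(k + 1).
Verify: -1/(k**2 + 3*k + 2) matches t_k.

Yes. s_k = - \frac{k}{k + 1}.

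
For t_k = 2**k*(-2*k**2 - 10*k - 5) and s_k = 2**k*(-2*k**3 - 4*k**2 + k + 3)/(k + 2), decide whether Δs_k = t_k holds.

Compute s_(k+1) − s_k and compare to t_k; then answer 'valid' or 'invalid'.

Invalid: residual 2**k*(2*k**3 + 12*k**2 + 23*k + 13)/(k**2 + 5*k + 6) ≠ 0.

s_(k+1) = 2**(k + 1)*(k - 2*(k + 1)**3 - 4*(k + 1)**2 + 4)/(k + 3)
s_(k+1) − s_k = 2**k*(-2*k**4 - 18*k**3 - 55*k**2 - 62*k - 17)/(k**2 + 5*k + 6)
(s_(k+1) − s_k) − t_k = 2**k*(2*k**3 + 12*k**2 + 23*k + 13)/(k**2 + 5*k + 6)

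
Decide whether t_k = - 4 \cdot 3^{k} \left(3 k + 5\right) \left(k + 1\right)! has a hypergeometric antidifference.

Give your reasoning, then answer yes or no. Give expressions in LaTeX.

Yes. s_k = - 4 \cdot 3^{k} \left(k + 1\right)!.

The ratio is 3*(k + 2)*(3*k + 8)/(3*k + 5).
A = 3*k + 6, B = 1, C = k + 5/3.
Need (3*k + 6)·f(k+1) − (1)·f(k) = k + 5/3.
From deg A=1, deg B=0, deg C=1: d=0.
Match coefficients ⇒ f(k) = 1/3.
Then R = B(k−1)f/C = 1/(3*k + 5), so s_k = R(k)·t_k = -4*3**k*factorial(k + 1).
Δs = -4*3**k*(3*k + 5)*factorial(k + 1), as required.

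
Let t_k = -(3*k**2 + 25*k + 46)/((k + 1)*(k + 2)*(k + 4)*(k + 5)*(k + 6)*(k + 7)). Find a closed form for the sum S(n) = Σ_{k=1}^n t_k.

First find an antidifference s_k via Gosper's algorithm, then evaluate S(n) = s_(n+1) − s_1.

t_(k+1)/t_k = (k + 1)*(k + 4)*(25*k + 3*(k + 1)**2 + 71)/((k + 3)*(k + 8)*(3*k**2 + 25*k + 46)).
Factor: A=k + 1; B=k + 8; C=k**3 + 34*k**2/3 + 121*k/3 + 46.
Key eq: (k + 1)·f(k+1) = (k + 7)·f(k) + (k**3 + 34*k**2/3 + 121*k/3 + 46).
Degrees (1,1,3) ⇒ d ≤ 6.
A polynomial solution: f(k) = k*(k + 2)*(k + 3)*(k + 5)*(k**2 + 11*k + 34)/72.
R(k) = B(k−1)·f(k)/C(k) = k*(k + 2)*(k + 5)*(k + 7)*(k**2 + 11*k + 34)/(24*(3*k**2 + 25*k + 46)); s_k = R·t_k = k*(-k**2 - 11*k - 34)/(24*(k**3 + 11*k**2 + 34*k + 24)).
Δs = (-3*k**2 - 25*k - 46)/(k**6 + 25*k**5 + 247*k**4 + 1219*k**3 + 3112*k**2 + 3796*k + 1680), as required.
Σ_(k=1)^n t_k = s_(n+1) − s_(1) = ((-n**3 - 14*n**2 - 59*n - 46)/(24*(n**3 + 14*n**2 + 59*n + 70))) − (-23/840), i.e. n*(-n**2 - 14*n - 59)/(70*(n**3 + 14*n**2 + 59*n + 70)).

S(n) = n*(-n**2 - 14*n - 59)/(70*(n**3 + 14*n**2 + 59*n + 70))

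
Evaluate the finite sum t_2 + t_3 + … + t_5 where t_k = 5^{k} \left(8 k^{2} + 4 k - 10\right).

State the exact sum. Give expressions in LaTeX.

Σ = 750000

r(k) = 5*(4*k**2 + 10*k + 1)/(4*k**2 + 2*k - 5) after simplifying.
A = 5, B = 1, C = k**2 + k/2 - 5/4.
f must satisfy (5)·f(k+1) − (1)·f(k) = k**2 + k/2 - 5/4.
Degrees (0,0,2) ⇒ d ≤ 2.
Solving with deg f ≤ 2: f(k) = k*(k - 2)/4.
Get s_k = R·t_k = 2*5**k*k*(k - 2) with R(k) = B(k−1)f(k)/C(k) = k*(k - 2)/(4*k**2 + 2*k - 5).
s_(k+1) − s_k = 5**k*(8*k**2 + 4*k - 10) = t_k.
Σ_(k=2)^(5) t_k = s_(6) − s_(2) = 750000 − (0) = 750000.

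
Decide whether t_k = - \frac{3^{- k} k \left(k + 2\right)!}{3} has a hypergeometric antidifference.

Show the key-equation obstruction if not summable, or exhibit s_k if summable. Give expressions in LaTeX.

Yes. s_k = - 3^{- k} \left(k + 2\right)!.

Step 1: r(k) = (k + 1)*(k + 3)/(3*k).
So A=k/3 + 1 and B=1, with C=k.
f must satisfy (k/3 + 1)·f(k+1) − (1)·f(k) = k.
d = 0 from the (1,0,1) case.
A polynomial solution: f(k) = 3.
Then R = B(k−1)f/C = 3/k, so s_k = R(k)·t_k = -factorial(k + 2)/3**k.
s_(k+1) − s_k = -k*factorial(k + 2)/(3*3**k) = t_k.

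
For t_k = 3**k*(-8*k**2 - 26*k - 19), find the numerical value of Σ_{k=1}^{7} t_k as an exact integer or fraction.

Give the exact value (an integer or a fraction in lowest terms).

r(k) = 3*(8*k**2 + 42*k + 53)/(8*k**2 + 26*k + 19) after simplifying.
Factor: A=3; B=1; C=k**2 + 13*k/4 + 19/8.
Key eq: (3)·f(k+1) = (1)·f(k) + (k**2 + 13*k/4 + 19/8).
Bound: deg f ≤ 2.
Solve for f: f(k) = (4*k**2 + k + 2)/8 (degree 2 ≤ 2).
Certificate R = B(k−1)f/C = (4*k**2 + k + 2)/(8*k**2 + 26*k + 19) gives s_k = 3**k*(-4*k**2 - k - 2).
Δs = 3**k*(-8*k**2 - 26*k - 19), as required.
Σ_(k=1)^(7) t_k = s_(8) − s_(1) = -1745226 − (-21) = -1745205.

Σ = -1745205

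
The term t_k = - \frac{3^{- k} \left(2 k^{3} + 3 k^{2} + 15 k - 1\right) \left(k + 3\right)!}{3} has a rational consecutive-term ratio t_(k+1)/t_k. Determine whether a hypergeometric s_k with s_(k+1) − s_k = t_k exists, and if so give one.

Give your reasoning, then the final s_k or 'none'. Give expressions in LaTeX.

s_k = - 3^{- k} \left(2 k^{2} - 3 k + 3\right) \left(k + 3\right)!

The ratio is (2*k**4 + 17*k**3 + 63*k**2 + 127*k + 76)/(3*(2*k**3 + 3*k**2 + 15*k - 1)).
Normal form (A,B,C) = (k/3 + 4/3, 1, k**3 + 3*k**2/2 + 15*k/2 - 1/2).
Solve (k/3 + 4/3)·f(k+1) − (1)·f(k) = k**3 + 3*k**2/2 + 15*k/2 - 1/2.
d = 2 from the (1,0,3) case.
A polynomial solution: f(k) = 3*(2*k**2 - 3*k + 3)/2.
Then R = B(k−1)f/C = 3*(2*k**2 - 3*k + 3)/(2*k**3 + 3*k**2 + 15*k - 1), so s_k = R(k)·t_k = -(2*k**2 - 3*k + 3)*factorial(k + 3)/3**k.
s_(k+1) − s_k = -(2*k**3 + 3*k**2 + 15*k - 1)*factorial(k + 3)/(3*3**k) = t_k.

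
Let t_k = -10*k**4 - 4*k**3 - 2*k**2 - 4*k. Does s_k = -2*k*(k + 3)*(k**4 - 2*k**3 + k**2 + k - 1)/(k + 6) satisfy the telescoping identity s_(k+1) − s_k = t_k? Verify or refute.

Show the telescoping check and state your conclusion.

s_(k+1) = -2*(k + 1)*(k + 4)*(k + (k + 1)**4 - 2*(k + 1)**3 + (k + 1)**2)/(k + 7)
s_(k+1) − s_k = 2*k*(-5*k**5 - 55*k**4 - 135*k**3 - 63*k**2 - 47*k - 45)/(k**2 + 13*k + 42)
(s_(k+1) − s_k) − t_k = 6*k*(4*k**4 + 34*k**3 + 12*k**2 + 7*k + 13)/(k**2 + 13*k + 42)

Invalid: residual 6*k*(4*k**4 + 34*k**3 + 12*k**2 + 7*k + 13)/(k**2 + 13*k + 42) ≠ 0.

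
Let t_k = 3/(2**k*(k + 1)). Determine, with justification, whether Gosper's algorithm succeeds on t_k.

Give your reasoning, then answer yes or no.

Compute t_(k+1)/t_k: get (k + 1)/(2*(k + 2)).
Take A(k)=k/2 + 1/2, B(k)=k + 2, C(k)=1.
Solve (k/2 + 1/2)·f(k+1) − (k + 1)·f(k) = 1.
d = -1 from the (1,1,0) case.
Negative degree bound (-1): no f exists, t_k not Gosper-summable.

No — t_k has no hypergeometric antidifference.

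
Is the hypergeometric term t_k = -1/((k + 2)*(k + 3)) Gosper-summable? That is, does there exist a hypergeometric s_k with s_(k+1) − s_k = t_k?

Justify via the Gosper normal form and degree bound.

Yes. s_k = -k/(2*k + 4).

r(k) = (k + 2)/(k + 4) after simplifying.
Gosper form: A/B · C(k+1)/C(k) with A=k + 2, B=k + 4, C=1.
Key eq: (k + 2)·f(k+1) = (k + 3)·f(k) + (1).
From deg A=1, deg B=1, deg C=0: d=1.
Coefficient equations give f(k) = k/2.
Certificate R = B(k−1)f/C = k*(k + 3)/2 gives s_k = -k/(2*k + 4).
s_(k+1) − s_k = -1/(k**2 + 5*k + 6) = t_k.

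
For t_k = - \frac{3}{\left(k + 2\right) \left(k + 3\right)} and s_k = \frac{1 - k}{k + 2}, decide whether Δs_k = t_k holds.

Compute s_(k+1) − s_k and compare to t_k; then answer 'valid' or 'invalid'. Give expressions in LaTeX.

Valid — Δs_k = t_k.

s_(k+1) = -k/(k + 3)
s_(k+1) − s_k = -3/(k**2 + 5*k + 6)
(s_(k+1) − s_k) − t_k = 0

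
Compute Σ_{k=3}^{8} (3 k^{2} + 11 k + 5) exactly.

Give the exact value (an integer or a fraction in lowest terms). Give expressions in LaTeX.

Σ = 990

r(k) = (3*k**2 + 17*k + 19)/(3*k**2 + 11*k + 5) after simplifying.
Take A(k)=1, B(k)=1, C(k)=k**2 + 11*k/3 + 5/3.
Key eq: (1)·f(k+1) = (1)·f(k) + (k**2 + 11*k/3 + 5/3).
From deg A=0, deg B=0, deg C=2: d=3.
Solve for f: f(k) = k**2*(k + 4)/3 (degree 3 ≤ 3).
R(k) = B(k−1)·f(k)/C(k) = k**2*(k + 4)/(3*k**2 + 11*k + 5); s_k = R·t_k = k**2*(k + 4).
s_(k+1) − s_k = 3*k**2 + 11*k + 5 = t_k.
Telescoping: Σ = s_(9) − s_(3) = 1053 − (63) = 990.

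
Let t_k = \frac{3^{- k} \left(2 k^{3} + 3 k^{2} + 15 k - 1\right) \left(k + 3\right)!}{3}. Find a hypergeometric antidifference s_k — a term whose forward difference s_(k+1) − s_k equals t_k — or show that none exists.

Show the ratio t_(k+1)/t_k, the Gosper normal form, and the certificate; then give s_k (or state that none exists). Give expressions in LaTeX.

s_k = 3^{- k} \left(2 k^{2} - 3 k + 3\right) \left(k + 3\right)!

r(k) = (2*k**4 + 17*k**3 + 63*k**2 + 127*k + 76)/(3*(2*k**3 + 3*k**2 + 15*k - 1)) after simplifying.
Gosper form: A/B · C(k+1)/C(k) with A=k/3 + 4/3, B=1, C=k**3 + 3*k**2/2 + 15*k/2 - 1/2.
Key eq: (k/3 + 4/3)·f(k+1) = (1)·f(k) + (k**3 + 3*k**2/2 + 15*k/2 - 1/2).
From deg A=1, deg B=0, deg C=3: d=2.
A polynomial solution: f(k) = 3*(2*k**2 - 3*k + 3)/2.
R(k) = B(k−1)·f(k)/C(k) = 3*(2*k**2 - 3*k + 3)/(2*k**3 + 3*k**2 + 15*k - 1); s_k = R·t_k = (2*k**2 - 3*k + 3)*factorial(k + 3)/3**k.
Check: Δs_k = (2*k**3 + 3*k**2 + 15*k - 1)*factorial(k + 3)/(3*3**k). ✓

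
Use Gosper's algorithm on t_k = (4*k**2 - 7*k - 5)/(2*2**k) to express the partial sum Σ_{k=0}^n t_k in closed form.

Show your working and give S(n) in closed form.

S(n) = 2**(-n - 1)*(-4*n**2 - 9*n - 5)

Ratio r(k) = (4*k**2 + k - 8)/(2*(4*k**2 - 7*k - 5)).
Normal form (A,B,C) = (1/2, 1, k**2 - 7*k/4 - 5/4).
Set up (1/2)·f(k+1) − (1)·f(k) − (k**2 - 7*k/4 - 5/4) = 0.
deg f ≤ 2 (via 0,0,2).
Coefficient equations give f(k) = -k*(4*k + 1)/2.
Certificate R = B(k−1)f/C = -2*k*(4*k + 1)/(4*k**2 - 7*k - 5) gives s_k = k*(-4*k - 1)/2**k.
Verify: (4*k**2 - 7*k - 5)/(2*2**k) matches t_k.
Evaluate: s_(n+1) = 2**(-n - 1)*(-4*n**2 - 9*n - 5); subtract s_(0) = 0 ⇒ S(n) = 2**(-n - 1)*(-4*n**2 - 9*n - 5).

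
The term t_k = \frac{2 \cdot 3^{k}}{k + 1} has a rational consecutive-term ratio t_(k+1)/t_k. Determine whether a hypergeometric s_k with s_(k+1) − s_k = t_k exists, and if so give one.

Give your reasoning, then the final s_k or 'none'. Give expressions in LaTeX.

Step 1: r(k) = 3*(k + 1)/(k + 2).
So A=3*k + 3 and B=k + 2, with C=1.
Key eq: (3*k + 3)·f(k+1) = (k + 1)·f(k) + (1).
Bound: deg f ≤ -1.
d = -1 < 0 ⇒ no nonzero polynomial f; not summable.

not Gosper-summable; s_k does not exist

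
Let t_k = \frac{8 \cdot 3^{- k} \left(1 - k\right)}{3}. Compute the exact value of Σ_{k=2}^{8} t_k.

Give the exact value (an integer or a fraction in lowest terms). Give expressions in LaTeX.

Σ = -13088/19683

Ratio r(k) = k/(3*(k - 1)).
Normal form (A,B,C) = (1/3, 1, k - 1).
Key eq: (1/3)·f(k+1) = (1)·f(k) + (k - 1).
Bound: deg f ≤ 1.
Match coefficients ⇒ f(k) = -3*(2*k - 1)/4.
Certificate R = B(k−1)f/C = -3*(2*k - 1)/(4*(k - 1)) gives s_k = 2*(2*k - 1)/3**k.
s_(k+1) − s_k = 8*(1 - k)/(3*3**k) = t_k.
Sum = s_(9) − s_(2); s_(9) = 34/19683, s_(2) = 2/3 ⇒ -13088/19683.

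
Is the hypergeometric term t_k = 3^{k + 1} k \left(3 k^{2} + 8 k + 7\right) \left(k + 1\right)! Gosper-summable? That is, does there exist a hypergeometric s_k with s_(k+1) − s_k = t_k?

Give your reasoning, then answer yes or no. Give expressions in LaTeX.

Yes. s_k = 3^{k + 1} k \left(k - 1\right) \left(k + 1\right)!.

Step 1: r(k) = 3*(k + 1)*(k + 2)*(8*k + 3*(k + 1)**2 + 15)/(k*(3*k**2 + 8*k + 7)).
Normal form (A,B,C) = (3*k + 6, 1, k**3 + 8*k**2/3 + 7*k/3).
Set up (3*k + 6)·f(k+1) − (1)·f(k) − (k**3 + 8*k**2/3 + 7*k/3) = 0.
Bound: deg f ≤ 2.
Match coefficients ⇒ f(k) = k*(k - 1)/3.
R(k) = B(k−1)·f(k)/C(k) = (k - 1)/(3*k**2 + 8*k + 7); s_k = R·t_k = 3**(k + 1)*k*(k - 1)*factorial(k + 1).
Δs = 3**(k + 1)*k*(3*k**2 + 8*k + 7)*factorial(k + 1), as required.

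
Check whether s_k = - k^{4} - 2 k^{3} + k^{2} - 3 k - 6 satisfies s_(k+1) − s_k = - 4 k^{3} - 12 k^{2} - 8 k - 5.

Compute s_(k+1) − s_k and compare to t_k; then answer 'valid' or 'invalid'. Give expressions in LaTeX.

s_(k+1) = -k**4 - 6*k**3 - 11*k**2 - 11*k - 11
s_(k+1) − s_k = -4*k**3 - 12*k**2 - 8*k - 5
(s_(k+1) − s_k) − t_k = 0

valid; difference matches t_k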